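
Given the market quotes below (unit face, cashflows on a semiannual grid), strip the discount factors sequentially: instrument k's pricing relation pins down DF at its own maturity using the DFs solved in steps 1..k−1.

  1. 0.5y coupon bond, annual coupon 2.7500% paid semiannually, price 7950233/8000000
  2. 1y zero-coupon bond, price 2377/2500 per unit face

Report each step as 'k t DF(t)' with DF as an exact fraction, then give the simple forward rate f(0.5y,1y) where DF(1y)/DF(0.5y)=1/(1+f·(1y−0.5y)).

step 1 [0.5y] bond c/2=11/800: DF=(7950233/8000000 − 11/800·(0))/(1+11/800) = 9803/10000 ≈ 0.980300
step 2 [1y] zero: DF = P = 2377/2500 ≈ 0.950800

1 1/2 9803/10000
2 1 2377/2500
f(0.5y,1y) = ((9803/10000)/(2377/2500) − 1)/(1/2) = 295/4754 ≈ 6.2053%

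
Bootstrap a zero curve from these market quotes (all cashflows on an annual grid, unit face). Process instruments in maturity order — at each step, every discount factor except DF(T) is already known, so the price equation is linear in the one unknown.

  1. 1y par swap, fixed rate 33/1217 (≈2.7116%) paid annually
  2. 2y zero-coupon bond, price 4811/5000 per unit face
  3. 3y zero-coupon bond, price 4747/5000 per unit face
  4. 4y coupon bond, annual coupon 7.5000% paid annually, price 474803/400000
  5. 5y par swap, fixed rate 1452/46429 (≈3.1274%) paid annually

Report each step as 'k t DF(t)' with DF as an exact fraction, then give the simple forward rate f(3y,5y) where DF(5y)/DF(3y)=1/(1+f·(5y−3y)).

step 1 [1y] swap r/1=33/1217: DF=(1 − 33/1217·(0))/(1+33/1217) = 1217/1250 ≈ 0.973600
step 2 [2y] zero: DF = P = 4811/5000 ≈ 0.962200
step 3 [3y] zero: DF = P = 4747/5000 ≈ 0.949400
step 4 [4y] bond c/1=3/40: DF=(474803/400000 − 3/40·(0.973600+0.962200+0.949400))/(1+3/40) = 9029/10000 ≈ 0.902900
step 5 [5y] swap r/1=1452/46429: DF=(1 − 1452/46429·(0.973600+0.962200+0.949400+0.902900))/(1+1452/46429) = 2137/2500 ≈ 0.854800

1 1 1217/1250
2 2 4811/5000
3 3 4747/5000
4 4 9029/10000
5 5 2137/2500
f(3y,5y) = ((4747/5000)/(2137/2500) − 1)/(2) = 473/8548 ≈ 5.5335%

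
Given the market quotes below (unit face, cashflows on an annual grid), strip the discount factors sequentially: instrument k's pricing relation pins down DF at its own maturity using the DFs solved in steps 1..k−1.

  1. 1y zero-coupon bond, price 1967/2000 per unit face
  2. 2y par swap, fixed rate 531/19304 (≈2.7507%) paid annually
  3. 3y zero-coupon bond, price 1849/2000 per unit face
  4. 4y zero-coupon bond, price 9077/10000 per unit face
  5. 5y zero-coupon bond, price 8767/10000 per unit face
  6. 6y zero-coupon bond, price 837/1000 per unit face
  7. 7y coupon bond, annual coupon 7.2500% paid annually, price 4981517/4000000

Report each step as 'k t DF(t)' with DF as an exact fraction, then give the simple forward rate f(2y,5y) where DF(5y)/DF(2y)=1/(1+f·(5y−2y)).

step 1 [1y] zero: DF = P = 1967/2000 ≈ 0.983500
step 2 [2y] swap r/1=531/19304: DF=(1 − 531/19304·(0.983500))/(1+531/19304) = 9469/10000 ≈ 0.946900
step 3 [3y] zero: DF = P = 1849/2000 ≈ 0.924500
step 4 [4y] zero: DF = P = 9077/10000 ≈ 0.907700
step 5 [5y] zero: DF = P = 8767/10000 ≈ 0.876700
step 6 [6y] zero: DF = P = 837/1000 ≈ 0.837000
step 7 [7y] bond c/1=29/400: DF=(4981517/4000000 − 29/400·(0.983500+0.946900+0.924500+0.907700+0.876700+0.837000))/(1+29/400) = 791/1000 ≈ 0.791000

1 1 1967/2000
2 2 9469/10000
3 3 1849/2000
4 4 9077/10000
5 5 8767/10000
6 6 837/1000
7 7 791/1000
f(2y,5y) = ((9469/10000)/(8767/10000) − 1)/(3) = 234/8767 ≈ 2.6691%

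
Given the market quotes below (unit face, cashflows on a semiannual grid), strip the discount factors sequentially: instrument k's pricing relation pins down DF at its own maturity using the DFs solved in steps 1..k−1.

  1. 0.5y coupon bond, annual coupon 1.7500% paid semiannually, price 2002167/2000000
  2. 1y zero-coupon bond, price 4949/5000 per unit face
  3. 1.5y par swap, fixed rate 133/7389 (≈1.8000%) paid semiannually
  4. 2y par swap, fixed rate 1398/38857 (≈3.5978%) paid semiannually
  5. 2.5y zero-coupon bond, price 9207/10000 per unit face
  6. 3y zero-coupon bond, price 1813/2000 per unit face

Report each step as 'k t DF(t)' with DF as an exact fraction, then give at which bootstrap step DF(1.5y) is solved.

step 1 [0.5y] bond c/2=7/800: DF=(2002167/2000000 − 7/800·(0))/(1+7/800) = 2481/2500 ≈ 0.992400
step 2 [1y] zero: DF = P = 4949/5000 ≈ 0.989800
step 3 [1.5y] swap r/2=133/14778: DF=(1 − 133/14778·(0.992400+0.989800))/(1+133/14778) = 4867/5000 ≈ 0.973400
step 4 [2y] swap r/2=699/38857: DF=(1 − 699/38857·(0.992400+0.989800+0.973400))/(1+699/38857) = 9301/10000 ≈ 0.930100
step 5 [2.5y] zero: DF = P = 9207/10000 ≈ 0.920700
step 6 [3y] zero: DF = P = 1813/2000 ≈ 0.906500

1 1/2 2481/2500
2 1 4949/5000
3 3/2 4867/5000
4 2 9301/10000
5 5/2 9207/10000
6 3 1813/2000
DF(1.5y) is solved at step 3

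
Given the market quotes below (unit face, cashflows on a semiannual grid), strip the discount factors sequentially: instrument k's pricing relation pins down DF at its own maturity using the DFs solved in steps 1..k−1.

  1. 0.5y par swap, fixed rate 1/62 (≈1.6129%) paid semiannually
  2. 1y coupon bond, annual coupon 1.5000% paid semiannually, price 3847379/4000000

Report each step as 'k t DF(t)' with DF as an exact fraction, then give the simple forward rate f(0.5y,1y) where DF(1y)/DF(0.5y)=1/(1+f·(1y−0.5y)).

1 1/2 124/125
2 1 9473/10000
f(0.5y,1y) = ((124/125)/(9473/10000) − 1)/(1/2) = 894/9473 ≈ 9.4373%

step 1 [0.5y] swap r/2=1/124: DF=(1 − 1/124·(0))/(1+1/124) = 124/125 ≈ 0.992000
step 2 [1y] bond c/2=3/400: DF=(3847379/4000000 − 3/400·(0.992000))/(1+3/400) = 9473/10000 ≈ 0.947300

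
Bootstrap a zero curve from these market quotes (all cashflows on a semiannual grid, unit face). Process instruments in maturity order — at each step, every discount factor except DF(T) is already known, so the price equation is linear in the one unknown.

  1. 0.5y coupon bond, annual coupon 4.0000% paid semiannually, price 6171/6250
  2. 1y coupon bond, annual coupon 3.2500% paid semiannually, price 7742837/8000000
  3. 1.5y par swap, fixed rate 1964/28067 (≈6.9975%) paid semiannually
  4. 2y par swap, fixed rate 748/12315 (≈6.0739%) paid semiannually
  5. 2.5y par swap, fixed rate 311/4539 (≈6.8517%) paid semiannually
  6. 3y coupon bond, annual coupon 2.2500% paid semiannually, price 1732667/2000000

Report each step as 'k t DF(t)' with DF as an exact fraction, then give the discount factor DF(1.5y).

step 1 [0.5y] bond c/2=1/50: DF=(6171/6250 − 1/50·(0))/(1+1/50) = 121/125 ≈ 0.968000
step 2 [1y] bond c/2=13/800: DF=(7742837/8000000 − 13/800·(0.968000))/(1+13/800) = 9369/10000 ≈ 0.936900
step 3 [1.5y] swap r/2=982/28067: DF=(1 − 982/28067·(0.968000+0.936900))/(1+982/28067) = 4509/5000 ≈ 0.901800
step 4 [2y] swap r/2=374/12315: DF=(1 − 374/12315·(0.968000+0.936900+0.901800))/(1+374/12315) = 4439/5000 ≈ 0.887800
step 5 [2.5y] swap r/2=311/9078: DF=(1 − 311/9078·(0.968000+0.936900+0.901800+0.887800))/(1+311/9078) = 1689/2000 ≈ 0.844500
step 6 [3y] bond c/2=9/800: DF=(1732667/2000000 − 9/800·(0.968000+0.936900+0.901800+0.887800+0.844500))/(1+9/800) = 4031/5000 ≈ 0.806200

1 1/2 121/125
2 1 9369/10000
3 3/2 4509/5000
4 2 4439/5000
5 5/2 1689/2000
6 3 4031/5000
DF(1.5y) = 4509/5000 ≈ 0.901800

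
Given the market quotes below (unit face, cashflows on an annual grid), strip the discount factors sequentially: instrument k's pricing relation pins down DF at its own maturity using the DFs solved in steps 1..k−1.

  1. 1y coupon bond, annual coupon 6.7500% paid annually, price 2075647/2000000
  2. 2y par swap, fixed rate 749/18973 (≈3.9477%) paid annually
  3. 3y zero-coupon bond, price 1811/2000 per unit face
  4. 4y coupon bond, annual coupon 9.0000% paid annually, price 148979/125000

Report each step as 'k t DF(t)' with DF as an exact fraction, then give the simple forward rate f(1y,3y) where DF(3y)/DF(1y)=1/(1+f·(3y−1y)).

1 1 4861/5000
2 2 9251/10000
3 3 1811/2000
4 4 431/500
f(1y,3y) = ((4861/5000)/(1811/2000) − 1)/(2) = 667/18110 ≈ 3.6830%

step 1 [1y] bond c/1=27/400: DF=(2075647/2000000 − 27/400·(0))/(1+27/400) = 4861/5000 ≈ 0.972200
step 2 [2y] swap r/1=749/18973: DF=(1 − 749/18973·(0.972200))/(1+749/18973) = 9251/10000 ≈ 0.925100
step 3 [3y] zero: DF = P = 1811/2000 ≈ 0.905500
step 4 [4y] bond c/1=9/100: DF=(148979/125000 − 9/100·(0.972200+0.925100+0.905500))/(1+9/100) = 431/500 ≈ 0.862000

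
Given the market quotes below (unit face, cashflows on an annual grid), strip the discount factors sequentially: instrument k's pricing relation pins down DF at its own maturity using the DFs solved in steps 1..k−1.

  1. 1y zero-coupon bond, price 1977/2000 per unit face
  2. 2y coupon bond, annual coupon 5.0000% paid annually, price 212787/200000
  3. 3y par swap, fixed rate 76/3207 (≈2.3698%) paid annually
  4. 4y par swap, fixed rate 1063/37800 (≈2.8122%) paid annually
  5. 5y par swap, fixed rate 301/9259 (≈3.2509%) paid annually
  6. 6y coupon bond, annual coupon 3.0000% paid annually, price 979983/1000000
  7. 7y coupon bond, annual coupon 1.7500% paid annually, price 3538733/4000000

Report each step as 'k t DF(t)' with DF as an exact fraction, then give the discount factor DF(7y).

1 1 1977/2000
2 2 4831/5000
3 3 2329/2500
4 4 8937/10000
5 5 1699/2000
6 6 4083/5000
7 7 3879/5000
DF(7y) = 3879/5000 ≈ 0.775800

step 1 [1y] zero: DF = P = 1977/2000 ≈ 0.988500
step 2 [2y] bond c/1=1/20: DF=(212787/200000 − 1/20·(0.988500))/(1+1/20) = 4831/5000 ≈ 0.966200
step 3 [3y] swap r/1=76/3207: DF=(1 − 76/3207·(0.988500+0.966200))/(1+76/3207) = 2329/2500 ≈ 0.931600
step 4 [4y] swap r/1=1063/37800: DF=(1 − 1063/37800·(0.988500+0.966200+0.931600))/(1+1063/37800) = 8937/10000 ≈ 0.893700
step 5 [5y] swap r/1=301/9259: DF=(1 − 301/9259·(0.988500+0.966200+0.931600+0.893700))/(1+301/9259) = 1699/2000 ≈ 0.849500
step 6 [6y] bond c/1=3/100: DF=(979983/1000000 − 3/100·(0.988500+0.966200+0.931600+0.893700+0.849500))/(1+3/100) = 4083/5000 ≈ 0.816600
step 7 [7y] bond c/1=7/400: DF=(3538733/4000000 − 7/400·(0.988500+0.966200+0.931600+0.893700+0.849500+0.816600))/(1+7/400) = 3879/5000 ≈ 0.775800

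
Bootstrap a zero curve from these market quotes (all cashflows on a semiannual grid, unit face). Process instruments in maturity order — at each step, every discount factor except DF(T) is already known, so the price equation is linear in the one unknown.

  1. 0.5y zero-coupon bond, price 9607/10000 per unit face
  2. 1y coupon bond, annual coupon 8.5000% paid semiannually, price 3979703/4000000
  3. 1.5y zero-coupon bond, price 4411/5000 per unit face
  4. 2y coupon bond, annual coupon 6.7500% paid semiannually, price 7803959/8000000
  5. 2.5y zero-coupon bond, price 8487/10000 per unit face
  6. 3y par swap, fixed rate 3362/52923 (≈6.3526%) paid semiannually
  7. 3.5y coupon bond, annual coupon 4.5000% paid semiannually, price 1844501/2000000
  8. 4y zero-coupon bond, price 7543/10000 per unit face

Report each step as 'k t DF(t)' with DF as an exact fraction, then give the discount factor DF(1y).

step 1 [0.5y] zero: DF = P = 9607/10000 ≈ 0.960700
step 2 [1y] bond c/2=17/400: DF=(3979703/4000000 − 17/400·(0.960700))/(1+17/400) = 572/625 ≈ 0.915200
step 3 [1.5y] zero: DF = P = 4411/5000 ≈ 0.882200
step 4 [2y] bond c/2=27/800: DF=(7803959/8000000 − 27/800·(0.960700+0.915200+0.882200))/(1+27/800) = 1067/1250 ≈ 0.853600
step 5 [2.5y] zero: DF = P = 8487/10000 ≈ 0.848700
step 6 [3y] swap r/2=1681/52923: DF=(1 − 1681/52923·(0.960700+0.915200+0.882200+0.853600+0.848700))/(1+1681/52923) = 8319/10000 ≈ 0.831900
step 7 [3.5y] bond c/2=9/400: DF=(1844501/2000000 − 9/400·(0.960700+0.915200+0.882200+0.853600+0.848700+0.831900))/(1+9/400) = 1571/2000 ≈ 0.785500
step 8 [4y] zero: DF = P = 7543/10000 ≈ 0.754300

1 1/2 9607/10000
2 1 572/625
3 3/2 4411/5000
4 2 1067/1250
5 5/2 8487/10000
6 3 8319/10000
7 7/2 1571/2000
8 4 7543/10000
DF(1y) = 572/625 ≈ 0.915200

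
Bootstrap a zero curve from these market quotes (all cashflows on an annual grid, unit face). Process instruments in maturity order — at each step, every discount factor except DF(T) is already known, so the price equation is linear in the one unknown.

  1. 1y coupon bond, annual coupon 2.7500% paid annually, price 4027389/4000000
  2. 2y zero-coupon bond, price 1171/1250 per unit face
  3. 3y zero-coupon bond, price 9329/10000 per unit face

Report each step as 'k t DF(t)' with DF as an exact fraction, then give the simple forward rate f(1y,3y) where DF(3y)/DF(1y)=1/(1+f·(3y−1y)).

1 1 9799/10000
2 2 1171/1250
3 3 9329/10000
f(1y,3y) = ((9799/10000)/(9329/10000) − 1)/(2) = 235/9329 ≈ 2.5190%

step 1 [1y] bond c/1=11/400: DF=(4027389/4000000 − 11/400·(0))/(1+11/400) = 9799/10000 ≈ 0.979900
step 2 [2y] zero: DF = P = 1171/1250 ≈ 0.936800
step 3 [3y] zero: DF = P = 9329/10000 ≈ 0.932900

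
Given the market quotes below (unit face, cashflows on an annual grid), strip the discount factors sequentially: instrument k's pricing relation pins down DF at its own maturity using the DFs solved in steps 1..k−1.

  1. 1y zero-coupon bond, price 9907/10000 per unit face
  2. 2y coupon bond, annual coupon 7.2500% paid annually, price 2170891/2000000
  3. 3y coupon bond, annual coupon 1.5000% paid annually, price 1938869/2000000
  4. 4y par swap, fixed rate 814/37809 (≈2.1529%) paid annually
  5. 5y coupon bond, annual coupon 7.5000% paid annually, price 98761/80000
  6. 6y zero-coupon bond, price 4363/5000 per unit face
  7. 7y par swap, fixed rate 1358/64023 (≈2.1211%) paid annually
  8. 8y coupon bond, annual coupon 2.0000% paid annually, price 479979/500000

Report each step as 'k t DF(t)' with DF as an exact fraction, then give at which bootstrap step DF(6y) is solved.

1 1 9907/10000
2 2 9451/10000
3 3 1853/2000
4 4 4593/5000
5 5 4423/5000
6 6 4363/5000
7 7 4321/5000
8 8 2039/2500
DF(6y) is solved at step 6

step 1 [1y] zero: DF = P = 9907/10000 ≈ 0.990700
step 2 [2y] bond c/1=29/400: DF=(2170891/2000000 − 29/400·(0.990700))/(1+29/400) = 9451/10000 ≈ 0.945100
step 3 [3y] bond c/1=3/200: DF=(1938869/2000000 − 3/200·(0.990700+0.945100))/(1+3/200) = 1853/2000 ≈ 0.926500
step 4 [4y] swap r/1=814/37809: DF=(1 − 814/37809·(0.990700+0.945100+0.926500))/(1+814/37809) = 4593/5000 ≈ 0.918600
step 5 [5y] bond c/1=3/40: DF=(98761/80000 − 3/40·(0.990700+0.945100+0.926500+0.918600))/(1+3/40) = 4423/5000 ≈ 0.884600
step 6 [6y] zero: DF = P = 4363/5000 ≈ 0.872600
step 7 [7y] swap r/1=1358/64023: DF=(1 − 1358/64023·(0.990700+0.945100+0.926500+0.918600+0.884600+0.872600))/(1+1358/64023) = 4321/5000 ≈ 0.864200
step 8 [8y] bond c/1=1/50: DF=(479979/500000 − 1/50·(0.990700+0.945100+0.926500+0.918600+0.884600+0.872600+0.864200))/(1+1/50) = 2039/2500 ≈ 0.815600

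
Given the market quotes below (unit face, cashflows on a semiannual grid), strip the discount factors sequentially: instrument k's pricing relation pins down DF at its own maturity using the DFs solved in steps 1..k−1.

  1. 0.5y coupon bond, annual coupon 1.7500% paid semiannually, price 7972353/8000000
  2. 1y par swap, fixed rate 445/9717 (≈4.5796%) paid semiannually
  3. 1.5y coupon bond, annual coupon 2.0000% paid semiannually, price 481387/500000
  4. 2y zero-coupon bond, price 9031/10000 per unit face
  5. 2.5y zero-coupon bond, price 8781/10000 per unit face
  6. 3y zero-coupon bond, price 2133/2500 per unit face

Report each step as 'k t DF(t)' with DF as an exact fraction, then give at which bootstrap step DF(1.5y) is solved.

1 1/2 9879/10000
2 1 1911/2000
3 3/2 467/500
4 2 9031/10000
5 5/2 8781/10000
6 3 2133/2500
DF(1.5y) is solved at step 3

step 1 [0.5y] bond c/2=7/800: DF=(7972353/8000000 − 7/800·(0))/(1+7/800) = 9879/10000 ≈ 0.987900
step 2 [1y] swap r/2=445/19434: DF=(1 − 445/19434·(0.987900))/(1+445/19434) = 1911/2000 ≈ 0.955500
step 3 [1.5y] bond c/2=1/100: DF=(481387/500000 − 1/100·(0.987900+0.955500))/(1+1/100) = 467/500 ≈ 0.934000
step 4 [2y] zero: DF = P = 9031/10000 ≈ 0.903100
step 5 [2.5y] zero: DF = P = 8781/10000 ≈ 0.878100
step 6 [3y] zero: DF = P = 2133/2500 ≈ 0.853200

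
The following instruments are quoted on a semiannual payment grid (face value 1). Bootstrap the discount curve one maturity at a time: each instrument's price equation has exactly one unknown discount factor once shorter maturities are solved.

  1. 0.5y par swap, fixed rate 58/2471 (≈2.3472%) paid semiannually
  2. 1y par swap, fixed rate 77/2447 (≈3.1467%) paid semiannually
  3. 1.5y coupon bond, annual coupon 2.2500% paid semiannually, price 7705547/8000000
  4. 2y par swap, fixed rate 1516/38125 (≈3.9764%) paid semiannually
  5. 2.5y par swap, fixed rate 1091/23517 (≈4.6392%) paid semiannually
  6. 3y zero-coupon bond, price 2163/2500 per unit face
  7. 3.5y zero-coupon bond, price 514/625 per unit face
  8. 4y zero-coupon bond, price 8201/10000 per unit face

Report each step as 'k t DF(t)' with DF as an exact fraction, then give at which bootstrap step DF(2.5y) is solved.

step 1 [0.5y] swap r/2=29/2471: DF=(1 − 29/2471·(0))/(1+29/2471) = 2471/2500 ≈ 0.988400
step 2 [1y] swap r/2=77/4894: DF=(1 − 77/4894·(0.988400))/(1+77/4894) = 2423/2500 ≈ 0.969200
step 3 [1.5y] bond c/2=9/800: DF=(7705547/8000000 − 9/800·(0.988400+0.969200))/(1+9/800) = 9307/10000 ≈ 0.930700
step 4 [2y] swap r/2=758/38125: DF=(1 − 758/38125·(0.988400+0.969200+0.930700))/(1+758/38125) = 4621/5000 ≈ 0.924200
step 5 [2.5y] swap r/2=1091/47034: DF=(1 − 1091/47034·(0.988400+0.969200+0.930700+0.924200))/(1+1091/47034) = 8909/10000 ≈ 0.890900
step 6 [3y] zero: DF = P = 2163/2500 ≈ 0.865200
step 7 [3.5y] zero: DF = P = 514/625 ≈ 0.822400
step 8 [4y] zero: DF = P = 8201/10000 ≈ 0.820100

1 1/2 2471/2500
2 1 2423/2500
3 3/2 9307/10000
4 2 4621/5000
5 5/2 8909/10000
6 3 2163/2500
7 7/2 514/625
8 4 8201/10000
DF(2.5y) is solved at step 5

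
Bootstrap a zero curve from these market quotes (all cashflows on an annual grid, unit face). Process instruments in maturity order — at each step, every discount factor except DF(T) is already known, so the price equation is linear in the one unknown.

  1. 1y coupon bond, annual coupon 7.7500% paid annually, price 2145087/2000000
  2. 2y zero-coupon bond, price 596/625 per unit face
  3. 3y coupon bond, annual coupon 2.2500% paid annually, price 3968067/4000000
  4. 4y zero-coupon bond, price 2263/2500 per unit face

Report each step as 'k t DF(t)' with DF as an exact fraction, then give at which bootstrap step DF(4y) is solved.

step 1 [1y] bond c/1=31/400: DF=(2145087/2000000 − 31/400·(0))/(1+31/400) = 4977/5000 ≈ 0.995400
step 2 [2y] zero: DF = P = 596/625 ≈ 0.953600
step 3 [3y] bond c/1=9/400: DF=(3968067/4000000 − 9/400·(0.995400+0.953600))/(1+9/400) = 9273/10000 ≈ 0.927300
step 4 [4y] zero: DF = P = 2263/2500 ≈ 0.905200

1 1 4977/5000
2 2 596/625
3 3 9273/10000
4 4 2263/2500
DF(4y) is solved at step 4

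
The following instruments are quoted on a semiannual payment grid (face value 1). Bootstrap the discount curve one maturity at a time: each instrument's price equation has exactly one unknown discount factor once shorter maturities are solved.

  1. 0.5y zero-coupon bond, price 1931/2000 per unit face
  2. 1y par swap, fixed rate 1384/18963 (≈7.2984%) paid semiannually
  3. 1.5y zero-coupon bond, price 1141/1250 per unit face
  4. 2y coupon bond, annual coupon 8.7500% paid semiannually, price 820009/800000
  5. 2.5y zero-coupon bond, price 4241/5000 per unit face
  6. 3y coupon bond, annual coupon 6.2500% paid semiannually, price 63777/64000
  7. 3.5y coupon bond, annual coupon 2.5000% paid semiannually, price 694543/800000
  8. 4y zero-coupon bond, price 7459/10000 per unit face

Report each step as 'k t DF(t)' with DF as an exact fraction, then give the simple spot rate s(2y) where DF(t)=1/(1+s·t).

1 1/2 1931/2000
2 1 2327/2500
3 3/2 1141/1250
4 2 8643/10000
5 5/2 4241/5000
6 3 8293/10000
7 7/2 3957/5000
8 4 7459/10000
s(2y) = (1/(8643/10000) − 1)/(2) = 1357/17286 ≈ 7.8503%

step 1 [0.5y] zero: DF = P = 1931/2000 ≈ 0.965500
step 2 [1y] swap r/2=692/18963: DF=(1 − 692/18963·(0.965500))/(1+692/18963) = 2327/2500 ≈ 0.930800
step 3 [1.5y] zero: DF = P = 1141/1250 ≈ 0.912800
step 4 [2y] bond c/2=7/160: DF=(820009/800000 − 7/160·(0.965500+0.930800+0.912800))/(1+7/160) = 8643/10000 ≈ 0.864300
step 5 [2.5y] zero: DF = P = 4241/5000 ≈ 0.848200
step 6 [3y] bond c/2=1/32: DF=(63777/64000 − 1/32·(0.965500+0.930800+0.912800+0.864300+0.848200))/(1+1/32) = 8293/10000 ≈ 0.829300
step 7 [3.5y] bond c/2=1/80: DF=(694543/800000 − 1/80·(0.965500+0.930800+0.912800+0.864300+0.848200+0.829300))/(1+1/80) = 3957/5000 ≈ 0.791400
step 8 [4y] zero: DF = P = 7459/10000 ≈ 0.745900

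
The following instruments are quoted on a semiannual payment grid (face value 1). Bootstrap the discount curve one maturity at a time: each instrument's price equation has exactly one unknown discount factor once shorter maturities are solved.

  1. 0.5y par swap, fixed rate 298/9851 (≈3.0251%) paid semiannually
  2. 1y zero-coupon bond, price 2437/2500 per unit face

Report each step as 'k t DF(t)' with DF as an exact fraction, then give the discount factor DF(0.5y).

1 1/2 9851/10000
2 1 2437/2500
DF(0.5y) = 9851/10000 ≈ 0.985100

step 1 [0.5y] swap r/2=149/9851: DF=(1 − 149/9851·(0))/(1+149/9851) = 9851/10000 ≈ 0.985100
step 2 [1y] zero: DF = P = 2437/2500 ≈ 0.974800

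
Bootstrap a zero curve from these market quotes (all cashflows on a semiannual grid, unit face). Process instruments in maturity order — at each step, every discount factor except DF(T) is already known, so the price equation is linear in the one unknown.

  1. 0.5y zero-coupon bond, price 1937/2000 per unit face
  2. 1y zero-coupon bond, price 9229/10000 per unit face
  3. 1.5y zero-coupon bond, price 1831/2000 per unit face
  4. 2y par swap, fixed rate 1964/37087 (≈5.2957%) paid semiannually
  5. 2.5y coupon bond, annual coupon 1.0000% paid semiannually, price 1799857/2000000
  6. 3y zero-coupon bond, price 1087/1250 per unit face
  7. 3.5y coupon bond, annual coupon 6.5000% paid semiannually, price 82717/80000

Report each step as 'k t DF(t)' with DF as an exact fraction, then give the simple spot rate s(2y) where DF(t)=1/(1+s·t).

step 1 [0.5y] zero: DF = P = 1937/2000 ≈ 0.968500
step 2 [1y] zero: DF = P = 9229/10000 ≈ 0.922900
step 3 [1.5y] zero: DF = P = 1831/2000 ≈ 0.915500
step 4 [2y] swap r/2=982/37087: DF=(1 − 982/37087·(0.968500+0.922900+0.915500))/(1+982/37087) = 4509/5000 ≈ 0.901800
step 5 [2.5y] bond c/2=1/200: DF=(1799857/2000000 − 1/200·(0.968500+0.922900+0.915500+0.901800))/(1+1/200) = 877/1000 ≈ 0.877000
step 6 [3y] zero: DF = P = 1087/1250 ≈ 0.869600
step 7 [3.5y] bond c/2=13/400: DF=(82717/80000 − 13/400·(0.968500+0.922900+0.915500+0.901800+0.877000+0.869600))/(1+13/400) = 8297/10000 ≈ 0.829700

1 1/2 1937/2000
2 1 9229/10000
3 3/2 1831/2000
4 2 4509/5000
5 5/2 877/1000
6 3 1087/1250
7 7/2 8297/10000
s(2y) = (1/(4509/5000) − 1)/(2) = 491/9018 ≈ 5.4447%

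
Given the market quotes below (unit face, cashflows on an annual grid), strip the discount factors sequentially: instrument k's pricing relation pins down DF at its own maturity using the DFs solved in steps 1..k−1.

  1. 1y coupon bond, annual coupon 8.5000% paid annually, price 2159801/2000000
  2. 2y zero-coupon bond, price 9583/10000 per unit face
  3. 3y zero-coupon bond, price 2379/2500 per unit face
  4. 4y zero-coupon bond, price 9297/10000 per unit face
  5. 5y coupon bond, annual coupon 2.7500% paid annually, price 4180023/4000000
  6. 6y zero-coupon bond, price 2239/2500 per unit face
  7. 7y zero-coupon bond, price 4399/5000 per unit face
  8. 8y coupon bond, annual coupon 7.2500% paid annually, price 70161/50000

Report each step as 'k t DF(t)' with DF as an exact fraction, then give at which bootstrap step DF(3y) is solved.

step 1 [1y] bond c/1=17/200: DF=(2159801/2000000 − 17/200·(0))/(1+17/200) = 9953/10000 ≈ 0.995300
step 2 [2y] zero: DF = P = 9583/10000 ≈ 0.958300
step 3 [3y] zero: DF = P = 2379/2500 ≈ 0.951600
step 4 [4y] zero: DF = P = 9297/10000 ≈ 0.929700
step 5 [5y] bond c/1=11/400: DF=(4180023/4000000 − 11/400·(0.995300+0.958300+0.951600+0.929700))/(1+11/400) = 1143/1250 ≈ 0.914400
step 6 [6y] zero: DF = P = 2239/2500 ≈ 0.895600
step 7 [7y] zero: DF = P = 4399/5000 ≈ 0.879800
step 8 [8y] bond c/1=29/400: DF=(70161/50000 − 29/400·(0.995300+0.958300+0.951600+0.929700+0.914400+0.895600+0.879800))/(1+29/400) = 8673/10000 ≈ 0.867300

1 1 9953/10000
2 2 9583/10000
3 3 2379/2500
4 4 9297/10000
5 5 1143/1250
6 6 2239/2500
7 7 4399/5000
8 8 8673/10000
DF(3y) is solved at step 3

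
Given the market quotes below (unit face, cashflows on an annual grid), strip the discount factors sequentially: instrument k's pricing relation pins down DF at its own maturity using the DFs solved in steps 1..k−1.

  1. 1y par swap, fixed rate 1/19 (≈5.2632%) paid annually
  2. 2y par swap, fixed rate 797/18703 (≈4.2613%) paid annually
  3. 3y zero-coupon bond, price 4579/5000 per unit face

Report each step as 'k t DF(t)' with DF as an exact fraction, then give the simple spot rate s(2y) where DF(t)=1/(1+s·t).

step 1 [1y] swap r/1=1/19: DF=(1 − 1/19·(0))/(1+1/19) = 19/20 ≈ 0.950000
step 2 [2y] swap r/1=797/18703: DF=(1 − 797/18703·(0.950000))/(1+797/18703) = 9203/10000 ≈ 0.920300
step 3 [3y] zero: DF = P = 4579/5000 ≈ 0.915800

1 1 19/20
2 2 9203/10000
3 3 4579/5000
s(2y) = (1/(9203/10000) − 1)/(2) = 797/18406 ≈ 4.3301%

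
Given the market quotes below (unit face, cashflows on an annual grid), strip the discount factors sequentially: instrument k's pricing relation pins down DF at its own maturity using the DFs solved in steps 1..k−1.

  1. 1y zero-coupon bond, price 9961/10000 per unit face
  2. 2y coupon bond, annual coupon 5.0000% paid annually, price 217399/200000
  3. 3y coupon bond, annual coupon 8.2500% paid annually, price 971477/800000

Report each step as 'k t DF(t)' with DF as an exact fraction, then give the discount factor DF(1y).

step 1 [1y] zero: DF = P = 9961/10000 ≈ 0.996100
step 2 [2y] bond c/1=1/20: DF=(217399/200000 − 1/20·(0.996100))/(1+1/20) = 4939/5000 ≈ 0.987800
step 3 [3y] bond c/1=33/400: DF=(971477/800000 − 33/400·(0.996100+0.987800))/(1+33/400) = 4853/5000 ≈ 0.970600

1 1 9961/10000
2 2 4939/5000
3 3 4853/5000
DF(1y) = 9961/10000 ≈ 0.996100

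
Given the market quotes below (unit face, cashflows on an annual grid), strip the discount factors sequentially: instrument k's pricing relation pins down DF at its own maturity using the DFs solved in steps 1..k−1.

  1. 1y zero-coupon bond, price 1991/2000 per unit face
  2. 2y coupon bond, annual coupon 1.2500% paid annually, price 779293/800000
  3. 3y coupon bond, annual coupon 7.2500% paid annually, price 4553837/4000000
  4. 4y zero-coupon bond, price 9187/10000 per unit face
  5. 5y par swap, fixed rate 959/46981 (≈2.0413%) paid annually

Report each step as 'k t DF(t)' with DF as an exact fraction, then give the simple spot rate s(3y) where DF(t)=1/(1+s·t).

1 1 1991/2000
2 2 4749/5000
3 3 93/100
4 4 9187/10000
5 5 9041/10000
s(3y) = (1/(93/100) − 1)/(3) = 7/279 ≈ 2.5090%

step 1 [1y] zero: DF = P = 1991/2000 ≈ 0.995500
step 2 [2y] bond c/1=1/80: DF=(779293/800000 − 1/80·(0.995500))/(1+1/80) = 4749/5000 ≈ 0.949800
step 3 [3y] bond c/1=29/400: DF=(4553837/4000000 − 29/400·(0.995500+0.949800))/(1+29/400) = 93/100 ≈ 0.930000
step 4 [4y] zero: DF = P = 9187/10000 ≈ 0.918700
step 5 [5y] swap r/1=959/46981: DF=(1 − 959/46981·(0.995500+0.949800+0.930000+0.918700))/(1+959/46981) = 9041/10000 ≈ 0.904100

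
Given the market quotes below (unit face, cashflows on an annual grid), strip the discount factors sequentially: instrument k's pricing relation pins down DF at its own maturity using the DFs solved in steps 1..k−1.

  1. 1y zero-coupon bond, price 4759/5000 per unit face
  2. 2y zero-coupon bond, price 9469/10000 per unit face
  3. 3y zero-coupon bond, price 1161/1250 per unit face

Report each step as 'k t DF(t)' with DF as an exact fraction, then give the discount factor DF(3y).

step 1 [1y] zero: DF = P = 4759/5000 ≈ 0.951800
step 2 [2y] zero: DF = P = 9469/10000 ≈ 0.946900
step 3 [3y] zero: DF = P = 1161/1250 ≈ 0.928800

1 1 4759/5000
2 2 9469/10000
3 3 1161/1250
DF(3y) = 1161/1250 ≈ 0.928800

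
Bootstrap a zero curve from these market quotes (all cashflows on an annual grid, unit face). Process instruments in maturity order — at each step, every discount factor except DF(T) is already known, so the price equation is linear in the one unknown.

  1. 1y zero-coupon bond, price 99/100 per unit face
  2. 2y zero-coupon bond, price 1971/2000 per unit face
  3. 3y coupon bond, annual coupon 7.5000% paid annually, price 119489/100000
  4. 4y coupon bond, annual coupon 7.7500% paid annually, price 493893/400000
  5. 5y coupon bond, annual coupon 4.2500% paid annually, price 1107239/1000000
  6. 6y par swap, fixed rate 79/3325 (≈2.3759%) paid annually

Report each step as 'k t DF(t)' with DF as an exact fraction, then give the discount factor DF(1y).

1 1 99/100
2 2 1971/2000
3 3 9737/10000
4 4 4669/5000
5 5 4519/5000
6 6 8657/10000
DF(1y) = 99/100 ≈ 0.990000

step 1 [1y] zero: DF = P = 99/100 ≈ 0.990000
step 2 [2y] zero: DF = P = 1971/2000 ≈ 0.985500
step 3 [3y] bond c/1=3/40: DF=(119489/100000 − 3/40·(0.990000+0.985500))/(1+3/40) = 9737/10000 ≈ 0.973700
step 4 [4y] bond c/1=31/400: DF=(493893/400000 − 31/400·(0.990000+0.985500+0.973700))/(1+31/400) = 4669/5000 ≈ 0.933800
step 5 [5y] bond c/1=17/400: DF=(1107239/1000000 − 17/400·(0.990000+0.985500+0.973700+0.933800))/(1+17/400) = 4519/5000 ≈ 0.903800
step 6 [6y] swap r/1=79/3325: DF=(1 − 79/3325·(0.990000+0.985500+0.973700+0.933800+0.903800))/(1+79/3325) = 8657/10000 ≈ 0.865700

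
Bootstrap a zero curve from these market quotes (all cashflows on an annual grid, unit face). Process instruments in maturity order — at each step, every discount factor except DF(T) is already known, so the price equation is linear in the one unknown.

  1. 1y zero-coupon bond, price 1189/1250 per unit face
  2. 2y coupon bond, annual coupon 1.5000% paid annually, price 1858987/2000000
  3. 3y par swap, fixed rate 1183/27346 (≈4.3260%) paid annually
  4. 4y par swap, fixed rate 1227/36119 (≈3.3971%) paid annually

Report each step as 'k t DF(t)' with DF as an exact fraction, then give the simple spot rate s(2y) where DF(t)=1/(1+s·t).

1 1 1189/1250
2 2 9017/10000
3 3 8817/10000
4 4 8773/10000
s(2y) = (1/(9017/10000) − 1)/(2) = 983/18034 ≈ 5.4508%

step 1 [1y] zero: DF = P = 1189/1250 ≈ 0.951200
step 2 [2y] bond c/1=3/200: DF=(1858987/2000000 − 3/200·(0.951200))/(1+3/200) = 9017/10000 ≈ 0.901700
step 3 [3y] swap r/1=1183/27346: DF=(1 − 1183/27346·(0.951200+0.901700))/(1+1183/27346) = 8817/10000 ≈ 0.881700
step 4 [4y] swap r/1=1227/36119: DF=(1 − 1227/36119·(0.951200+0.901700+0.881700))/(1+1227/36119) = 8773/10000 ≈ 0.877300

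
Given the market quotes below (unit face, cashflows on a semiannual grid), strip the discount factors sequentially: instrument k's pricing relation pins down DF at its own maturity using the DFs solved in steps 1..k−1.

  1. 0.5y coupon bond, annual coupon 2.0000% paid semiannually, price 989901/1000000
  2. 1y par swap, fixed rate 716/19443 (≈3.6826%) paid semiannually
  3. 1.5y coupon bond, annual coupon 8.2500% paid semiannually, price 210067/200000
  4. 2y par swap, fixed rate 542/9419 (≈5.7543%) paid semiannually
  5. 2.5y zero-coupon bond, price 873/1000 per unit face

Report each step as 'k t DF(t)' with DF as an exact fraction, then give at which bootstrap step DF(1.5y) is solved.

step 1 [0.5y] bond c/2=1/100: DF=(989901/1000000 − 1/100·(0))/(1+1/100) = 9801/10000 ≈ 0.980100
step 2 [1y] swap r/2=358/19443: DF=(1 − 358/19443·(0.980100))/(1+358/19443) = 4821/5000 ≈ 0.964200
step 3 [1.5y] bond c/2=33/800: DF=(210067/200000 − 33/800·(0.980100+0.964200))/(1+33/800) = 9317/10000 ≈ 0.931700
step 4 [2y] swap r/2=271/9419: DF=(1 − 271/9419·(0.980100+0.964200+0.931700))/(1+271/9419) = 2229/2500 ≈ 0.891600
step 5 [2.5y] zero: DF = P = 873/1000 ≈ 0.873000

1 1/2 9801/10000
2 1 4821/5000
3 3/2 9317/10000
4 2 2229/2500
5 5/2 873/1000
DF(1.5y) is solved at step 3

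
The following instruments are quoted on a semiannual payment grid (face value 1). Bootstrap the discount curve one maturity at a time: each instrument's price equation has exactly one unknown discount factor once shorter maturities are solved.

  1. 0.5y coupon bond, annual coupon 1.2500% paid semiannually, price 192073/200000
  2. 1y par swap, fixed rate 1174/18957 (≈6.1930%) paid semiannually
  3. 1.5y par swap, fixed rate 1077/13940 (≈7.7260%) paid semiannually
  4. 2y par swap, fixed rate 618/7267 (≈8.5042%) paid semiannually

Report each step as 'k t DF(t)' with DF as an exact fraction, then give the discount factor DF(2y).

step 1 [0.5y] bond c/2=1/160: DF=(192073/200000 − 1/160·(0))/(1+1/160) = 1193/1250 ≈ 0.954400
step 2 [1y] swap r/2=587/18957: DF=(1 − 587/18957·(0.954400))/(1+587/18957) = 9413/10000 ≈ 0.941300
step 3 [1.5y] swap r/2=1077/27880: DF=(1 − 1077/27880·(0.954400+0.941300))/(1+1077/27880) = 8923/10000 ≈ 0.892300
step 4 [2y] swap r/2=309/7267: DF=(1 − 309/7267·(0.954400+0.941300+0.892300))/(1+309/7267) = 1691/2000 ≈ 0.845500

1 1/2 1193/1250
2 1 9413/10000
3 3/2 8923/10000
4 2 1691/2000
DF(2y) = 1691/2000 ≈ 0.845500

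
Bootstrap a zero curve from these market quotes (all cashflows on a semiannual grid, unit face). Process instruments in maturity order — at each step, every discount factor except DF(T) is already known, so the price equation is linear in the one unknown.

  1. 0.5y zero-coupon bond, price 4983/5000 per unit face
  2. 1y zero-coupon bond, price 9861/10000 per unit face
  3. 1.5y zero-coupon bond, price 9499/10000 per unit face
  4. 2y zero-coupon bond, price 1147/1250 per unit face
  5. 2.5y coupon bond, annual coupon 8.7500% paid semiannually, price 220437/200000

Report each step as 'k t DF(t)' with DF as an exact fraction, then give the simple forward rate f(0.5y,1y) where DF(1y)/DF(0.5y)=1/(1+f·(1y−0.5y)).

1 1/2 4983/5000
2 1 9861/10000
3 3/2 9499/10000
4 2 1147/1250
5 5/2 4473/5000
f(0.5y,1y) = ((4983/5000)/(9861/10000) − 1)/(1/2) = 70/3287 ≈ 2.1296%

step 1 [0.5y] zero: DF = P = 4983/5000 ≈ 0.996600
step 2 [1y] zero: DF = P = 9861/10000 ≈ 0.986100
step 3 [1.5y] zero: DF = P = 9499/10000 ≈ 0.949900
step 4 [2y] zero: DF = P = 1147/1250 ≈ 0.917600
step 5 [2.5y] bond c/2=7/160: DF=(220437/200000 − 7/160·(0.996600+0.986100+0.949900+0.917600))/(1+7/160) = 4473/5000 ≈ 0.894600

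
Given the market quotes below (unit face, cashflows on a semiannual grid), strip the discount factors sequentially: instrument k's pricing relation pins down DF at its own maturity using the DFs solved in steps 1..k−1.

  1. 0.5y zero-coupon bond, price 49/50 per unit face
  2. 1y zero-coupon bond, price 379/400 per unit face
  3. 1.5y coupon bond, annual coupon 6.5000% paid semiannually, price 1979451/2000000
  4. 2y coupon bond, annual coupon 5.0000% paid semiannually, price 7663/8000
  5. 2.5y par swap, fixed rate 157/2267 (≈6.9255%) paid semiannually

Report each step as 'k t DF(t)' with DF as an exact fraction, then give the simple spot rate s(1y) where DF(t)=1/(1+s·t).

step 1 [0.5y] zero: DF = P = 49/50 ≈ 0.980000
step 2 [1y] zero: DF = P = 379/400 ≈ 0.947500
step 3 [1.5y] bond c/2=13/400: DF=(1979451/2000000 − 13/400·(0.980000+0.947500))/(1+13/400) = 8979/10000 ≈ 0.897900
step 4 [2y] bond c/2=1/40: DF=(7663/8000 − 1/40·(0.980000+0.947500+0.897900))/(1+1/40) = 541/625 ≈ 0.865600
step 5 [2.5y] swap r/2=157/4534: DF=(1 − 157/4534·(0.980000+0.947500+0.897900+0.865600))/(1+157/4534) = 843/1000 ≈ 0.843000

1 1/2 49/50
2 1 379/400
3 3/2 8979/10000
4 2 541/625
5 5/2 843/1000
s(1y) = (1/(379/400) − 1)/(1) = 21/379 ≈ 5.5409%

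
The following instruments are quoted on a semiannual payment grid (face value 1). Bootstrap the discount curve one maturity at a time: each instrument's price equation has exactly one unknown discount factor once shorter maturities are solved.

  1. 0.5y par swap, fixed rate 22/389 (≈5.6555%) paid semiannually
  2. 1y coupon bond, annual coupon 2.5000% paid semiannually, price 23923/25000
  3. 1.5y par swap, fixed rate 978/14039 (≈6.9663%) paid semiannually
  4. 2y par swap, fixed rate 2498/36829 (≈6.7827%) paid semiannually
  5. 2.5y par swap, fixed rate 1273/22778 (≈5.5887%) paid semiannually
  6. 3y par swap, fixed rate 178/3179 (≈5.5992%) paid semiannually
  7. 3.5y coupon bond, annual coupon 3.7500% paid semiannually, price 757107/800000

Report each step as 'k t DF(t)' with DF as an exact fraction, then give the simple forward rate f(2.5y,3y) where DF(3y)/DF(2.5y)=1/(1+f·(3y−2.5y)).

1 1/2 389/400
2 1 9331/10000
3 3/2 4511/5000
4 2 8751/10000
5 5/2 8727/10000
6 3 8487/10000
7 7/2 1659/2000
f(2.5y,3y) = ((8727/10000)/(8487/10000) − 1)/(1/2) = 160/2829 ≈ 5.6557%

step 1 [0.5y] swap r/2=11/389: DF=(1 − 11/389·(0))/(1+11/389) = 389/400 ≈ 0.972500
step 2 [1y] bond c/2=1/80: DF=(23923/25000 − 1/80·(0.972500))/(1+1/80) = 9331/10000 ≈ 0.933100
step 3 [1.5y] swap r/2=489/14039: DF=(1 − 489/14039·(0.972500+0.933100))/(1+489/14039) = 4511/5000 ≈ 0.902200
step 4 [2y] swap r/2=1249/36829: DF=(1 − 1249/36829·(0.972500+0.933100+0.902200))/(1+1249/36829) = 8751/10000 ≈ 0.875100
step 5 [2.5y] swap r/2=1273/45556: DF=(1 − 1273/45556·(0.972500+0.933100+0.902200+0.875100))/(1+1273/45556) = 8727/10000 ≈ 0.872700
step 6 [3y] swap r/2=89/3179: DF=(1 − 89/3179·(0.972500+0.933100+0.902200+0.875100+0.872700))/(1+89/3179) = 8487/10000 ≈ 0.848700
step 7 [3.5y] bond c/2=3/160: DF=(757107/800000 − 3/160·(0.972500+0.933100+0.902200+0.875100+0.872700+0.848700))/(1+3/160) = 1659/2000 ≈ 0.829500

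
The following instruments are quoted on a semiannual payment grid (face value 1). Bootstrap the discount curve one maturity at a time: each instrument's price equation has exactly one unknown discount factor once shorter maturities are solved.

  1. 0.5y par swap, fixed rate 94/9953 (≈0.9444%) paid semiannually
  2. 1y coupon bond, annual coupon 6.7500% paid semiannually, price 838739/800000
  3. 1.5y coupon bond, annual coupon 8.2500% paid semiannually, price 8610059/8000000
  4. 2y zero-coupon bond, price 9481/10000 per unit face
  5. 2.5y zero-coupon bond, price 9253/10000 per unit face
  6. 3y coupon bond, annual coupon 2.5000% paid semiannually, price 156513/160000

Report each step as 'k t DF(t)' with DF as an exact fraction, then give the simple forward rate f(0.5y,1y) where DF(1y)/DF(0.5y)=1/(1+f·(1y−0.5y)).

step 1 [0.5y] swap r/2=47/9953: DF=(1 − 47/9953·(0))/(1+47/9953) = 9953/10000 ≈ 0.995300
step 2 [1y] bond c/2=27/800: DF=(838739/800000 − 27/800·(0.995300))/(1+27/800) = 9817/10000 ≈ 0.981700
step 3 [1.5y] bond c/2=33/800: DF=(8610059/8000000 − 33/800·(0.995300+0.981700))/(1+33/800) = 9553/10000 ≈ 0.955300
step 4 [2y] zero: DF = P = 9481/10000 ≈ 0.948100
step 5 [2.5y] zero: DF = P = 9253/10000 ≈ 0.925300
step 6 [3y] bond c/2=1/80: DF=(156513/160000 − 1/80·(0.995300+0.981700+0.955300+0.948100+0.925300))/(1+1/80) = 2267/2500 ≈ 0.906800

1 1/2 9953/10000
2 1 9817/10000
3 3/2 9553/10000
4 2 9481/10000
5 5/2 9253/10000
6 3 2267/2500
f(0.5y,1y) = ((9953/10000)/(9817/10000) − 1)/(1/2) = 272/9817 ≈ 2.7707%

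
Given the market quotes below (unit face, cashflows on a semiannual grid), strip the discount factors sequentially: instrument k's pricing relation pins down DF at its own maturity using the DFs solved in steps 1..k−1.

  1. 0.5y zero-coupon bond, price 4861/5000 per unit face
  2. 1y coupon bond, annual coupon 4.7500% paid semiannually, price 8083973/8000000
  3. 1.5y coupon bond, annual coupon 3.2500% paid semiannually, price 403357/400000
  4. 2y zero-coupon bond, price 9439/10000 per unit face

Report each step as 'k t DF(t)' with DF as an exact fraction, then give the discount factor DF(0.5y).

step 1 [0.5y] zero: DF = P = 4861/5000 ≈ 0.972200
step 2 [1y] bond c/2=19/800: DF=(8083973/8000000 − 19/800·(0.972200))/(1+19/800) = 1929/2000 ≈ 0.964500
step 3 [1.5y] bond c/2=13/800: DF=(403357/400000 − 13/800·(0.972200+0.964500))/(1+13/800) = 9613/10000 ≈ 0.961300
step 4 [2y] zero: DF = P = 9439/10000 ≈ 0.943900

1 1/2 4861/5000
2 1 1929/2000
3 3/2 9613/10000
4 2 9439/10000
DF(0.5y) = 4861/5000 ≈ 0.972200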